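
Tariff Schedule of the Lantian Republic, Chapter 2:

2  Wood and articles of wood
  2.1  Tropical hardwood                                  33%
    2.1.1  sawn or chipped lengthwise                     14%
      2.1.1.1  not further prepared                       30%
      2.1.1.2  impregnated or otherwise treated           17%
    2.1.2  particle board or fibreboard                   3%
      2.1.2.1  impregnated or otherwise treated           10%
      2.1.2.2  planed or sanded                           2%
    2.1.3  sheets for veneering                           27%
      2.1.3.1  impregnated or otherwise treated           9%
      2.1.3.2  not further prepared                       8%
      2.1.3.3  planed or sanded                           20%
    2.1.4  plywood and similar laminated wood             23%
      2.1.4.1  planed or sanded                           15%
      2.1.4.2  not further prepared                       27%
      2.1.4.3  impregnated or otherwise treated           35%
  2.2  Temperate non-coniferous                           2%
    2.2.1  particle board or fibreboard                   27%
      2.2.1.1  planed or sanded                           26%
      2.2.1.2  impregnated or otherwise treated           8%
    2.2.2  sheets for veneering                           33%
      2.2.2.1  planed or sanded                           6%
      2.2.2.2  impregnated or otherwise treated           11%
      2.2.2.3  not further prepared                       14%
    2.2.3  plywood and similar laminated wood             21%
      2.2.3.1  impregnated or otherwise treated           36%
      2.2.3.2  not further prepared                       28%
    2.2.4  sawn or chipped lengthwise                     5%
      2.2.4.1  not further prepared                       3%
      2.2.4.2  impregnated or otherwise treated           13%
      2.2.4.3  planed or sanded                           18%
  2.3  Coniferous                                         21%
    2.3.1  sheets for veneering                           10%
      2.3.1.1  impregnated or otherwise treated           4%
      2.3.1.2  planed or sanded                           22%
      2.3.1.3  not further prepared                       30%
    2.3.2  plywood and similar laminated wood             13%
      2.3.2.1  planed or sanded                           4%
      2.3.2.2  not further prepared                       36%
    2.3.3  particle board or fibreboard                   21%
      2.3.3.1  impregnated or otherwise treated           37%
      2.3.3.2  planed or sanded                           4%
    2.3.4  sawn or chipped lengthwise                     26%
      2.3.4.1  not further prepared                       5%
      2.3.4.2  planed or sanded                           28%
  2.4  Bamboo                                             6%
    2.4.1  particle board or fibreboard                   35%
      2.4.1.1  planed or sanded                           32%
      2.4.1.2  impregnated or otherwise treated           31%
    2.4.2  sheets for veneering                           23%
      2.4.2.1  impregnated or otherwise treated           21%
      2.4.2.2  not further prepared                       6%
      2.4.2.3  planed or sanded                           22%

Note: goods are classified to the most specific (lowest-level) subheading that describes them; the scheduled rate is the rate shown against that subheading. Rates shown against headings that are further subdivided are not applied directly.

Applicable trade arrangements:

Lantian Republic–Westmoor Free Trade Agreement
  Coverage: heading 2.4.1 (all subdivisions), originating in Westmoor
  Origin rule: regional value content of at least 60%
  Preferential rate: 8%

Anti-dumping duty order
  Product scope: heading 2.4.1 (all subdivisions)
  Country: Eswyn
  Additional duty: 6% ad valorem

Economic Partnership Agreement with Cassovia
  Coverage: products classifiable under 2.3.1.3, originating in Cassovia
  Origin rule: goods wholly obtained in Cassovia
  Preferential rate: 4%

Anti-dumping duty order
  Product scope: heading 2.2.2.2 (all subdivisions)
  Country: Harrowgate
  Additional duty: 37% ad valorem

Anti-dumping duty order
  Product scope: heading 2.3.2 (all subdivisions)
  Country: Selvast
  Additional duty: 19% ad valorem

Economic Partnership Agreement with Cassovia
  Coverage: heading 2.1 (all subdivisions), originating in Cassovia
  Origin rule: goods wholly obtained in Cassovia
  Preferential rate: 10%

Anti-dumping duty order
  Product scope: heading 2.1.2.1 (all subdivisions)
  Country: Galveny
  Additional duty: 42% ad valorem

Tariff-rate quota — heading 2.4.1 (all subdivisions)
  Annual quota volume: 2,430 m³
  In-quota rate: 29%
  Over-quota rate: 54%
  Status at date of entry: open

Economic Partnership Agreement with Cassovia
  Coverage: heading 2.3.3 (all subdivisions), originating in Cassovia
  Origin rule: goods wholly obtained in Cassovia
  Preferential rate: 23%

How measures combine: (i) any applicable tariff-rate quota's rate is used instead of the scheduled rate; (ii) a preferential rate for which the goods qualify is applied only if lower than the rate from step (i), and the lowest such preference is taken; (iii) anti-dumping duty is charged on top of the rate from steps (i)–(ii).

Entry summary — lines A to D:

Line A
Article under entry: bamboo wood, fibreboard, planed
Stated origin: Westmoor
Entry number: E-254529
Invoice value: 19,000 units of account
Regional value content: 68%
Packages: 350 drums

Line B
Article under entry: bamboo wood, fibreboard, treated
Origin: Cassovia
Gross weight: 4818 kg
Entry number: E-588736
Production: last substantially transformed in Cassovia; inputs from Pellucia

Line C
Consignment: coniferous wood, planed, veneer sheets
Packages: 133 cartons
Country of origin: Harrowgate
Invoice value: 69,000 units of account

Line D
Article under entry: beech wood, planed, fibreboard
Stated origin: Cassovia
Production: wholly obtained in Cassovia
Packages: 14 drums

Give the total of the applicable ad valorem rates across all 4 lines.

85%

Line A: bamboo → 2.4; fibreboard → 2.4.1; planed → 2.4.1.1. Scheduled 32%. quota on 2.4.1 open → in-quota 29%; Westmoor agreement on 2.4.1: RVC ≥ 60% → 8% available; preferential 8%. → 8%.
Line B: bamboo → 2.4; fibreboard → 2.4.1; treated → 2.4.1.2. Scheduled 31%. quota on 2.4.1 open → in-quota 29%; Cassovia agreement on 2.3.1.3: 2.4.1.2 not covered; Cassovia agreement on 2.1: 2.4.1.2 not covered; Cassovia agreement on 2.3.3: 2.4.1.2 not covered. → 29%.
Line C: coniferous → 2.3; veneer sheets → 2.3.1; planed → 2.3.1.2. Scheduled 22%. No special measure applies. → 22%.
Line D: beech → 2.2; fibreboard → 2.2.1; planed → 2.2.1.1. Scheduled 26%. Cassovia agreement on 2.3.1.3: 2.2.1.1 not covered; Cassovia agreement on 2.1: 2.2.1.1 not covered; Cassovia agreement on 2.3.3: 2.2.1.1 not covered. → 26%.
Sum: 8% + 29% + 22% + 26% = 85%.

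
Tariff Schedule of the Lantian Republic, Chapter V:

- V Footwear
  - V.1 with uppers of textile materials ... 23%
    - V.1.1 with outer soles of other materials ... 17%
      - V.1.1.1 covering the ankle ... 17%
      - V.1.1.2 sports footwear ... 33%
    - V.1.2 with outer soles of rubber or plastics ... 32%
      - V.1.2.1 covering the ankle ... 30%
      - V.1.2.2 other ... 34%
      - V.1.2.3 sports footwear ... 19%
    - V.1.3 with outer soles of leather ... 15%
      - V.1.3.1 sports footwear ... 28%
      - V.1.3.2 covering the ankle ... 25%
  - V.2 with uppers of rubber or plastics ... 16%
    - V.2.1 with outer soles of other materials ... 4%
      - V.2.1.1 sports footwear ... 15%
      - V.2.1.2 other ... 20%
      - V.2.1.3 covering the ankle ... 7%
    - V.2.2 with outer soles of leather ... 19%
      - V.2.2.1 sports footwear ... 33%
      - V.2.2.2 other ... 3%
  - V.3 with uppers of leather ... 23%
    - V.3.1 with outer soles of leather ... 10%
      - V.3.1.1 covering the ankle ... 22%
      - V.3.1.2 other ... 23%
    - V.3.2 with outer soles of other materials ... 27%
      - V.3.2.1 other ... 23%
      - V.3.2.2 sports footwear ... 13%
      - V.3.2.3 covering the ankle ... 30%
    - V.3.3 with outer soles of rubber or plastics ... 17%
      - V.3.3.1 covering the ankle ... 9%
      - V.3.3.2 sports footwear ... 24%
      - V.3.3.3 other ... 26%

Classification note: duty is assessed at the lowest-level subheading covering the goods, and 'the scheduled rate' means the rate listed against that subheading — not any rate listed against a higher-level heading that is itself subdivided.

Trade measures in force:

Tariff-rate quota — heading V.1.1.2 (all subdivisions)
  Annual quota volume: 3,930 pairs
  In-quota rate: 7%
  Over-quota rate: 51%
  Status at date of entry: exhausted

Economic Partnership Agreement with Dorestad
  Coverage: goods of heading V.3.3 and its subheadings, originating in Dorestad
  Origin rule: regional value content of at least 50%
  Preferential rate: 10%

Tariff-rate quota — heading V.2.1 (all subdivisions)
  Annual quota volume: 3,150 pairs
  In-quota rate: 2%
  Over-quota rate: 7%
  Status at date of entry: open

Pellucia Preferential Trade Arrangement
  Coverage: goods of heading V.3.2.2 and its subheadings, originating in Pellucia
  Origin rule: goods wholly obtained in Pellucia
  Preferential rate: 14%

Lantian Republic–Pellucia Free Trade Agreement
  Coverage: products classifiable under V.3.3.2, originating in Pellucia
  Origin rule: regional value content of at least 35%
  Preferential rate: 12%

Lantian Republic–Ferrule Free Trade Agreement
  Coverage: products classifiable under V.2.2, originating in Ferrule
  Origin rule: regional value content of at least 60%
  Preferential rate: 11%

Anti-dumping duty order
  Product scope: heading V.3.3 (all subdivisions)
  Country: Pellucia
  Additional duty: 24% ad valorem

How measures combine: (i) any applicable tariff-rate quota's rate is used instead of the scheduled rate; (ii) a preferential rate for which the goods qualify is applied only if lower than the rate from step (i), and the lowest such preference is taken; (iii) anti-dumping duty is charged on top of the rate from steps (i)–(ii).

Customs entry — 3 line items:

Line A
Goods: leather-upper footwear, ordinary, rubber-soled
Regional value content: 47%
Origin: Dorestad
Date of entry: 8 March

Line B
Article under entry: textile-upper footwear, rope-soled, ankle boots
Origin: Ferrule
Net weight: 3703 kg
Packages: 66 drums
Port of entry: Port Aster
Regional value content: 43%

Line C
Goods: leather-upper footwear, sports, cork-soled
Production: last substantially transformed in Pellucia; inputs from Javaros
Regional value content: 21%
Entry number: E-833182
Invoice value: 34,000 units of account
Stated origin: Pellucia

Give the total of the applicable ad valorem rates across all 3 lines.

56%

Line A: leather-upper → V.3; rubber-soled → V.3.3; ordinary → V.3.3.3. Scheduled 26%. Dorestad agreement on V.3.3: RVC < 50%. → 26%.
Line B: textile-upper → V.1; rope-soled → V.1.1; ankle boots → V.1.1.1. Scheduled 17%. Ferrule agreement on V.2.2: V.1.1.1 not covered. → 17%.
Line C: leather-upper → V.3; cork-soled → V.3.2; sports → V.3.2.2. Scheduled 13%. Pellucia agreement on V.3.2.2: not wholly obtained; Pellucia agreement on V.3.3.2: V.3.2.2 not covered. → 13%.
Sum: 26% + 17% + 13% = 56%.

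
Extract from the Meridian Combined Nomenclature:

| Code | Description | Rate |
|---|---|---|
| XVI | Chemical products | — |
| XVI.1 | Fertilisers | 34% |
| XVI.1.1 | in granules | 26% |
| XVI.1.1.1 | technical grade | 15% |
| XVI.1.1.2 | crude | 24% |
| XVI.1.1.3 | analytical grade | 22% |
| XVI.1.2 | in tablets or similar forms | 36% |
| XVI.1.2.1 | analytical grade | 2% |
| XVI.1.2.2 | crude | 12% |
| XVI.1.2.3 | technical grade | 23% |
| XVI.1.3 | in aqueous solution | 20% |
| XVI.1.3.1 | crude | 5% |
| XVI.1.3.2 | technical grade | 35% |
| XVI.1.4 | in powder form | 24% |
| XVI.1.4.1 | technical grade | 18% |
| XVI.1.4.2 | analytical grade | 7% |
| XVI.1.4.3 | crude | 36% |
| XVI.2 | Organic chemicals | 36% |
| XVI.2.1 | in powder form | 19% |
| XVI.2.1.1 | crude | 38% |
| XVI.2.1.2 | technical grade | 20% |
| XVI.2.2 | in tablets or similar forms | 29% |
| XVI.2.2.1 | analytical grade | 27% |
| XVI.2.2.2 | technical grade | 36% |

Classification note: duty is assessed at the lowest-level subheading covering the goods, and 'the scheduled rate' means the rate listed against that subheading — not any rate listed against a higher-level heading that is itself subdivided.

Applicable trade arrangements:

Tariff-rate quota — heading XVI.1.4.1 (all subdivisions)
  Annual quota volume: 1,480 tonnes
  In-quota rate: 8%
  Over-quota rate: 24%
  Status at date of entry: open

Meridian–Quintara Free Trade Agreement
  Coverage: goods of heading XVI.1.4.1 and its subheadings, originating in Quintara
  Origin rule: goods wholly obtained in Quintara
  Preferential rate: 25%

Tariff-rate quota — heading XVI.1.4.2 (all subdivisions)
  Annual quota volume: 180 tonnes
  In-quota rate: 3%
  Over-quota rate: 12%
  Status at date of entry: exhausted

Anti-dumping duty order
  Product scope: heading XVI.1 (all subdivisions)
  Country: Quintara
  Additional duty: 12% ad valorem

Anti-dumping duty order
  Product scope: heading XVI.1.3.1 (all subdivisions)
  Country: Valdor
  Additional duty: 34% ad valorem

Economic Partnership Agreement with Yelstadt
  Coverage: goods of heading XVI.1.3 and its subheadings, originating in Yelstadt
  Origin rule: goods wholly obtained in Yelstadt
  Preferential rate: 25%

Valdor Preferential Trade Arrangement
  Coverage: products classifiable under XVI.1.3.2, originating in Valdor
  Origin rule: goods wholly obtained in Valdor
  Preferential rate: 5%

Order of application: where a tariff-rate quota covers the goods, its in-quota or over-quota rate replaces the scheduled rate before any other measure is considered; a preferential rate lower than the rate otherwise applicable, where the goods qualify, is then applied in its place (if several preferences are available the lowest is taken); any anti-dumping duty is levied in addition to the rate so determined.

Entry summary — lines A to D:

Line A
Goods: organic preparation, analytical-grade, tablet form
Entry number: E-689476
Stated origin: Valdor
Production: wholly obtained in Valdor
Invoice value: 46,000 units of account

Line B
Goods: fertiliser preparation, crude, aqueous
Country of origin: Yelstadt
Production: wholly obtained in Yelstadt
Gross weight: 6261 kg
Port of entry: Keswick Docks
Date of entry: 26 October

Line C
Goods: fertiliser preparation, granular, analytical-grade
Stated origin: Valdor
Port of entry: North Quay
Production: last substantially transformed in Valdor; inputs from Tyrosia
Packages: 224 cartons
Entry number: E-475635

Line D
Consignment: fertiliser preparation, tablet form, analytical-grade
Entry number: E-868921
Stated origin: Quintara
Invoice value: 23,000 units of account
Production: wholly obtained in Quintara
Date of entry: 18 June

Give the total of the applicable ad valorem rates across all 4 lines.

68%

Line A: organic → XVI.2; tablet form → XVI.2.2; analytical-grade → XVI.2.2.1. Scheduled 27%. Valdor agreement on XVI.1.3.2: XVI.2.2.1 not covered. → 27%.
Line B: fertiliser → XVI.1; aqueous → XVI.1.3; crude → XVI.1.3.1. Scheduled 5%. Yelstadt agreement on XVI.1.3: wholly obtained → 25% available; preference 25% not lower than 5% → no reduction. → 5%.
Line C: fertiliser → XVI.1; granular → XVI.1.1; analytical-grade → XVI.1.1.3. Scheduled 22%. Valdor agreement on XVI.1.3.2: XVI.1.1.3 not covered. → 22%.
Line D: fertiliser → XVI.1; tablet form → XVI.1.2; analytical-grade → XVI.1.2.1. Scheduled 2%. Quintara agreement on XVI.1.4.1: XVI.1.2.1 not covered; anti-dumping (Quintara, XVI.1): +12%; total 2% + 12% = 14%. → 14%.
Sum: 27% + 5% + 22% + 14% = 68%.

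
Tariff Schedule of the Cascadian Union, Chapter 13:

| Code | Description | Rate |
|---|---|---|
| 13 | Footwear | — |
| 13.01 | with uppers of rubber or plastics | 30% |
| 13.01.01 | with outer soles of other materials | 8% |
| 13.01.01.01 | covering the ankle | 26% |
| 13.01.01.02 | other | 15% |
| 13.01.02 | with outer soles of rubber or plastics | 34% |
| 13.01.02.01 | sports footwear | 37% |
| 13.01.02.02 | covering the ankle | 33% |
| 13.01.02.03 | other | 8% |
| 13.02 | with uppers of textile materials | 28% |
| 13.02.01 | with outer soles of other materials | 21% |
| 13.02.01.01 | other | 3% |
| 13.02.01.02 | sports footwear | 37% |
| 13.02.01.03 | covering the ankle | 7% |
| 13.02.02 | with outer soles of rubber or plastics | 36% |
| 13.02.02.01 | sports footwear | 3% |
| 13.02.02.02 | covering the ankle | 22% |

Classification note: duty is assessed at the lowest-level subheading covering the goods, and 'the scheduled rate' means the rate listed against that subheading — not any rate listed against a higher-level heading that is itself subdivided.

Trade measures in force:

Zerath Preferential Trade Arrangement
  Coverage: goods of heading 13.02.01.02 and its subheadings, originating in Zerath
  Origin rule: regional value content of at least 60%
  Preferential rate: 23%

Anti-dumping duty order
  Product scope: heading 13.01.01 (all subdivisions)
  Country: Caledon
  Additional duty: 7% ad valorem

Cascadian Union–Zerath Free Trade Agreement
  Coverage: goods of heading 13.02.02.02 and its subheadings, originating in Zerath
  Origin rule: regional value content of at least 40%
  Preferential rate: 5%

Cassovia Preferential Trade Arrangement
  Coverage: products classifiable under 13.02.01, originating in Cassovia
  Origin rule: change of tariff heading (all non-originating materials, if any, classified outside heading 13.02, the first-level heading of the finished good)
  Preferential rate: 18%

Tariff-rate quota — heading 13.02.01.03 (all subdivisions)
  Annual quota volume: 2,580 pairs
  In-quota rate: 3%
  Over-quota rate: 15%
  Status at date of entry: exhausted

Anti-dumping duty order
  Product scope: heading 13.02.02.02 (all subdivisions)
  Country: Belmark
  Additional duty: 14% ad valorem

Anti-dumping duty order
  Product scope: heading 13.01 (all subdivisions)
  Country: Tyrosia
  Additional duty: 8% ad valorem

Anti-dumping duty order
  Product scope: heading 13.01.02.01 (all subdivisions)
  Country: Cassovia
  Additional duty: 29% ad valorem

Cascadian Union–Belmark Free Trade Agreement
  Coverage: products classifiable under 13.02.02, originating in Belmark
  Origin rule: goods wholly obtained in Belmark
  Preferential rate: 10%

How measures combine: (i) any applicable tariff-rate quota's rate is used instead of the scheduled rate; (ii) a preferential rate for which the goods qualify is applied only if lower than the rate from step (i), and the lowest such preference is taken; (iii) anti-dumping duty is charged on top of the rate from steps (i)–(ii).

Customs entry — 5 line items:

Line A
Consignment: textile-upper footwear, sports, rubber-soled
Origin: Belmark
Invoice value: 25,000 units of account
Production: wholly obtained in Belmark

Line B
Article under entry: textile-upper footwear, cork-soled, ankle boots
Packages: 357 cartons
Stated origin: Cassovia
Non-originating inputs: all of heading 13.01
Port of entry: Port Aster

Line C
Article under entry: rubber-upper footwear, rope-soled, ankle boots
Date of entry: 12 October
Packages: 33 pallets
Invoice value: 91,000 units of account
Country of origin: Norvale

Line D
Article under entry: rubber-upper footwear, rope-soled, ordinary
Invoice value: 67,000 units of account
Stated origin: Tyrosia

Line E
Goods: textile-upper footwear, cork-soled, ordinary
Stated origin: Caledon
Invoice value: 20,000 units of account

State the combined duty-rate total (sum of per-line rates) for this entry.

Line A: textile-upper → 13.02; rubber-soled → 13.02.02; sports → 13.02.02.01. Scheduled 3%. Belmark agreement on 13.02.02: wholly obtained → 10% available; preference 10% not lower than 3% → no reduction. → 3%.
Line B: textile-upper → 13.02; cork-soled → 13.02.01; ankle boots → 13.02.01.03. Scheduled 7%. quota on 13.02.01.03 exhausted → over-quota 15%; Cassovia agreement on 13.02.01: CTH met → 18% available; preference 18% not lower than 15% → no reduction. → 15%.
Line C: rubber-upper → 13.01; rope-soled → 13.01.01; ankle boots → 13.01.01.01. Scheduled 26%. No special measure applies. → 26%.
Line D: rubber-upper → 13.01; rope-soled → 13.01.01; ordinary → 13.01.01.02. Scheduled 15%. anti-dumping (Tyrosia, 13.01): +8%; total 15% + 8% = 23%. → 23%.
Line E: textile-upper → 13.02; cork-soled → 13.02.01; ordinary → 13.02.01.01. Scheduled 3%. No special measure applies. → 3%.
Sum: 3% + 15% + 26% + 23% + 3% = 70%.

70%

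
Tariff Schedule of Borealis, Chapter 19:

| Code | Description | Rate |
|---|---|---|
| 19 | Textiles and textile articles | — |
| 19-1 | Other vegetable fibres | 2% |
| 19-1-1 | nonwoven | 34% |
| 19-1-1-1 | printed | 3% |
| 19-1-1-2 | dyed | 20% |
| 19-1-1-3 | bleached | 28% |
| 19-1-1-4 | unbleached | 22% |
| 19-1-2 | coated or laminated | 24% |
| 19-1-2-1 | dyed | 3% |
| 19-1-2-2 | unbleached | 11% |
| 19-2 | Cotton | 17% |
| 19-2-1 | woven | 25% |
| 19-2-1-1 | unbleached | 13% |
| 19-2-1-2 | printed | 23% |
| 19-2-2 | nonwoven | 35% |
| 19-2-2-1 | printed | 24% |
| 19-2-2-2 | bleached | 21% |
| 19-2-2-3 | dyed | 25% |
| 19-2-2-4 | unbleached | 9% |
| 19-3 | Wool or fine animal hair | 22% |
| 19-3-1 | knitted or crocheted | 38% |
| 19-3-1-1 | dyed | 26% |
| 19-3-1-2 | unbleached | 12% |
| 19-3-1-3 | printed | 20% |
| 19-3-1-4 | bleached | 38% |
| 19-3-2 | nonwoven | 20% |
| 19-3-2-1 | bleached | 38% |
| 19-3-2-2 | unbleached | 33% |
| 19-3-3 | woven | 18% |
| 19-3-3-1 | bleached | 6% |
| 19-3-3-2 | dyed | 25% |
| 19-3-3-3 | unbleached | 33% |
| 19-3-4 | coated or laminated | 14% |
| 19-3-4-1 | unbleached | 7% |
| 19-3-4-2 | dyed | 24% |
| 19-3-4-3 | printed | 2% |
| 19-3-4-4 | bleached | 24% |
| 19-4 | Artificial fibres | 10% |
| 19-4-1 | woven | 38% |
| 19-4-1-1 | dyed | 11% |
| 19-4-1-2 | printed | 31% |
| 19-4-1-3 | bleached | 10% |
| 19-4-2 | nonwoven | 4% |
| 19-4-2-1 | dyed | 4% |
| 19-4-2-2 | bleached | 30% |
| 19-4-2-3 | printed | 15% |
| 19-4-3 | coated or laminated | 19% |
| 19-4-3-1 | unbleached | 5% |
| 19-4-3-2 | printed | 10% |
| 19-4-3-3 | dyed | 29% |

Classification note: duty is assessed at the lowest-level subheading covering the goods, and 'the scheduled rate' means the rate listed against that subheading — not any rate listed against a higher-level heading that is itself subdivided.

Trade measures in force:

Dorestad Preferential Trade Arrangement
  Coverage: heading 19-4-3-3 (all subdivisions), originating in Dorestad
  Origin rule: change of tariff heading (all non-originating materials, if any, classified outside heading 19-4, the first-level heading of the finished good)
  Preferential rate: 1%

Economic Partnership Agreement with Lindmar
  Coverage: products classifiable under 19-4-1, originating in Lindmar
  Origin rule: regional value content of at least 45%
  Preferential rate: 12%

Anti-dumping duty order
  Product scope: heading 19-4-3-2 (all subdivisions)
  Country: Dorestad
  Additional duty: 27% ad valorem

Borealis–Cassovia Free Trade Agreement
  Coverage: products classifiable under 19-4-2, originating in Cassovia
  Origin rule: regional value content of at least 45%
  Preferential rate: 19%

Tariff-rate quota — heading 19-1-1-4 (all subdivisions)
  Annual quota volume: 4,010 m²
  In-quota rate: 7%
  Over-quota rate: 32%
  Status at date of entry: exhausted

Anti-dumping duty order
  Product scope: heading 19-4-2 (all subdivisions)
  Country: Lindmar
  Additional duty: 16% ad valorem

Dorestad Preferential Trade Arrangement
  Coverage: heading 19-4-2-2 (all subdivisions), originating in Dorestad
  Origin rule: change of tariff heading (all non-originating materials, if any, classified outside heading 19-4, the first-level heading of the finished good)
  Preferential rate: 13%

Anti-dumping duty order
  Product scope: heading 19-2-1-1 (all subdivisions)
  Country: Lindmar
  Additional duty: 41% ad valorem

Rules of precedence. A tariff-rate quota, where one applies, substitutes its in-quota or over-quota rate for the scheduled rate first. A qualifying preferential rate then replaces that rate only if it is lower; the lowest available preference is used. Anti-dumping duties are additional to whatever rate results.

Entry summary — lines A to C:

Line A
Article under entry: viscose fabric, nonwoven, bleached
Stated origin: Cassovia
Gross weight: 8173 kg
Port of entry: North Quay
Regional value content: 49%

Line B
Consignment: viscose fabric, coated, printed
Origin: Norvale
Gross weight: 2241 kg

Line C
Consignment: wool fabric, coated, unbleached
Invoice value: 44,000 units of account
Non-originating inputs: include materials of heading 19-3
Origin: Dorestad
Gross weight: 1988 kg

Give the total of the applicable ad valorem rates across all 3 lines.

36%

Line A: viscose → 19-4; nonwoven → 19-4-2; bleached → 19-4-2-2. Scheduled 30%. Cassovia agreement on 19-4-2: RVC ≥ 45% → 19% available; preferential 19%. → 19%.
Line B: viscose → 19-4; coated → 19-4-3; printed → 19-4-3-2. Scheduled 10%. No special measure applies. → 10%.
Line C: wool → 19-3; coated → 19-3-4; unbleached → 19-3-4-1. Scheduled 7%. Dorestad agreement on 19-4-3-3: 19-3-4-1 not covered; Dorestad agreement on 19-4-2-2: 19-3-4-1 not covered. → 7%.
Sum: 19% + 10% + 7% = 36%.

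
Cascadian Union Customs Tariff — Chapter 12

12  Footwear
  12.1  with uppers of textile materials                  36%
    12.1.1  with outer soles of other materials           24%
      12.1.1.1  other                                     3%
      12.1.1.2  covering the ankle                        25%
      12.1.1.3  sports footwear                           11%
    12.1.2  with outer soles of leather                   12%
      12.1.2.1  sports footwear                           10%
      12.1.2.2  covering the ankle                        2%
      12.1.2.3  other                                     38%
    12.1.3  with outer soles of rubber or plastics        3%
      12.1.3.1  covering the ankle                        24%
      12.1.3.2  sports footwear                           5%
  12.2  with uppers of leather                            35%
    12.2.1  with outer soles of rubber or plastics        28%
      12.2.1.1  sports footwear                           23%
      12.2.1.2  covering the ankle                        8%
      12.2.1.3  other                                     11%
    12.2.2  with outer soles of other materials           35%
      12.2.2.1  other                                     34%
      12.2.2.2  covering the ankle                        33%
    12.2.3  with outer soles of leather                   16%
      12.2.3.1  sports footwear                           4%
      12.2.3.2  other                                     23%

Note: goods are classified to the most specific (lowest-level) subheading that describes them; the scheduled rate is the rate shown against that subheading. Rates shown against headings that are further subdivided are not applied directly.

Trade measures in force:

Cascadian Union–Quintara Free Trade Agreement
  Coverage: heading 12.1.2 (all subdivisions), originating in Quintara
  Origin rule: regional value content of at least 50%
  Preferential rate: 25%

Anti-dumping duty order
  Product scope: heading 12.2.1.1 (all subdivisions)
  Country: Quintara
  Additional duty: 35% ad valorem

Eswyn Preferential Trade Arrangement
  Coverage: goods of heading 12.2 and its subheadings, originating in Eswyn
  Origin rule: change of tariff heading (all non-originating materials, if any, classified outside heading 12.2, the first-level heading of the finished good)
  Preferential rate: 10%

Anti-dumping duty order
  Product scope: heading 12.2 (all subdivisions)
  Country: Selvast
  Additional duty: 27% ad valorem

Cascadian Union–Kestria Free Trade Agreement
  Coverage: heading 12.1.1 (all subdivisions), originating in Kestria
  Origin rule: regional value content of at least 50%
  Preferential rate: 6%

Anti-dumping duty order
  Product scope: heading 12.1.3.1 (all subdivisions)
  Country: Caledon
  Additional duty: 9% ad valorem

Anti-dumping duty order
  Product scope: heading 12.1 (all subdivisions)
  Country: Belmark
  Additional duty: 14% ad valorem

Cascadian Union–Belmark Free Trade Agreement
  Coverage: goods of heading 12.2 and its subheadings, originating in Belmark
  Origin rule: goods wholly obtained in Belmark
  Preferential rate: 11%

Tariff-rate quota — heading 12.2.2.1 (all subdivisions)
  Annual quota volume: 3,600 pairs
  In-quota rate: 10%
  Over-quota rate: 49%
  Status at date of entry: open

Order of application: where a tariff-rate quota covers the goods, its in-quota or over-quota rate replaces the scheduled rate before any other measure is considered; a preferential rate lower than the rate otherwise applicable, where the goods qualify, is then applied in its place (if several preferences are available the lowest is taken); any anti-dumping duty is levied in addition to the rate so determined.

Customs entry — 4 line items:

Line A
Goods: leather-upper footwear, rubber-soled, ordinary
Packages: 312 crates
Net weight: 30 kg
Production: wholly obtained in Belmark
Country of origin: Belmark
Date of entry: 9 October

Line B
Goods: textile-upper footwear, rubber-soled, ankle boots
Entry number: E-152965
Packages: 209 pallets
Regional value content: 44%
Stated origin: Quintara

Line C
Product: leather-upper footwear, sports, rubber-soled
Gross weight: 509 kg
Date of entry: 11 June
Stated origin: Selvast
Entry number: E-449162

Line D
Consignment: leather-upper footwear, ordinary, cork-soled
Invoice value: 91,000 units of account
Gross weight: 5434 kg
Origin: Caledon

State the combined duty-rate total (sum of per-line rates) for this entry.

Line A: leather-upper → 12.2; rubber-soled → 12.2.1; ordinary → 12.2.1.3. Scheduled 11%. Belmark agreement on 12.2: wholly obtained → 11% available; preference 11% not lower than 11% → no reduction. → 11%.
Line B: textile-upper → 12.1; rubber-soled → 12.1.3; ankle boots → 12.1.3.1. Scheduled 24%. Quintara agreement on 12.1.2: 12.1.3.1 not covered. → 24%.
Line C: leather-upper → 12.2; rubber-soled → 12.2.1; sports → 12.2.1.1. Scheduled 23%. anti-dumping (Selvast, 12.2): +27%; total 23% + 27% = 50%. → 50%.
Line D: leather-upper → 12.2; cork-soled → 12.2.2; ordinary → 12.2.2.1. Scheduled 34%. quota on 12.2.2.1 open → in-quota 10%. → 10%.
Sum: 11% + 24% + 50% + 10% = 95%.

95%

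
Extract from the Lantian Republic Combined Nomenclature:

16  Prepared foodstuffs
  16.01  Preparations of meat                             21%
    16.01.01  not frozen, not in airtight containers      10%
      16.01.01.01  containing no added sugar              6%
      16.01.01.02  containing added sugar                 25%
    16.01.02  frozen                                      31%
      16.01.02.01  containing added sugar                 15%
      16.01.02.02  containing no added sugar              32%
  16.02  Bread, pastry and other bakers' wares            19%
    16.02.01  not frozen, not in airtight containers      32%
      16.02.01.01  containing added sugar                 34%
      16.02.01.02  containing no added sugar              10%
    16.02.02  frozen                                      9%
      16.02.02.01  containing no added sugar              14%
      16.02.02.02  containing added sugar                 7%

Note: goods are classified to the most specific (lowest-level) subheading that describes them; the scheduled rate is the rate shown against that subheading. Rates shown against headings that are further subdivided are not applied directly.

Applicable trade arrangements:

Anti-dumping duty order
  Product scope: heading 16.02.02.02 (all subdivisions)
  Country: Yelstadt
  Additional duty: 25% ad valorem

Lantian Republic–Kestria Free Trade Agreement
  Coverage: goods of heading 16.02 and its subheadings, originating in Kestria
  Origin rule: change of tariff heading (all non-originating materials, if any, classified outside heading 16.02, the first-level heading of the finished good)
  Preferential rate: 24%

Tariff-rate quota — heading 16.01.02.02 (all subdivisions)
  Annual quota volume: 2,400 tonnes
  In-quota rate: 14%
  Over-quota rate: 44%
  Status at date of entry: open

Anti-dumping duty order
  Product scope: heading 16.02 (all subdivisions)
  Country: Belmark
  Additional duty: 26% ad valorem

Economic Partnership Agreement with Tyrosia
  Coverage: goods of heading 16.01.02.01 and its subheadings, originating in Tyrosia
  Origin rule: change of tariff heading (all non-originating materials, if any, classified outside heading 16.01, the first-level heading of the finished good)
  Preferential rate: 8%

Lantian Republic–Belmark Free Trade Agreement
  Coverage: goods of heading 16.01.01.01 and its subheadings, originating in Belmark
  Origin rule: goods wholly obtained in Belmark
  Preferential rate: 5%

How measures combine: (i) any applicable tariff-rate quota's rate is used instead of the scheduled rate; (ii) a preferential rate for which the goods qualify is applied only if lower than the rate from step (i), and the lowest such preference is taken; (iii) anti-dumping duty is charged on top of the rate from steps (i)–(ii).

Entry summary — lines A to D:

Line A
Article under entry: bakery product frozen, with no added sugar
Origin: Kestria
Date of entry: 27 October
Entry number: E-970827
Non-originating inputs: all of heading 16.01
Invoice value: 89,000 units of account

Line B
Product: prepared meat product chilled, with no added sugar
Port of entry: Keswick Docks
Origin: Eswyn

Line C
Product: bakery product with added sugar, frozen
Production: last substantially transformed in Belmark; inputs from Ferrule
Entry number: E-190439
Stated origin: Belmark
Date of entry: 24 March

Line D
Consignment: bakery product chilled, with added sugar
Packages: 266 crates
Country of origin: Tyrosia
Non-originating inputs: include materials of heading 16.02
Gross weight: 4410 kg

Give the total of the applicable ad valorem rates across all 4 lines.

Line A: bakery product → 16.02; frozen → 16.02.02; with no added sugar → 16.02.02.01. Scheduled 14%. Kestria agreement on 16.02: CTH met → 24% available; preference 24% not lower than 14% → no reduction. → 14%.
Line B: prepared meat product → 16.01; chilled → 16.01.01; with no added sugar → 16.01.01.01. Scheduled 6%. No special measure applies. → 6%.
Line C: bakery product → 16.02; frozen → 16.02.02; with added sugar → 16.02.02.02. Scheduled 7%. Belmark agreement on 16.01.01.01: 16.02.02.02 not covered; anti-dumping (Belmark, 16.02): +26%; total 7% + 26% = 33%. → 33%.
Line D: bakery product → 16.02; chilled → 16.02.01; with added sugar → 16.02.01.01. Scheduled 34%. Tyrosia agreement on 16.01.02.01: 16.02.01.01 not covered. → 34%.
Sum: 14% + 6% + 33% + 34% = 87%.

87%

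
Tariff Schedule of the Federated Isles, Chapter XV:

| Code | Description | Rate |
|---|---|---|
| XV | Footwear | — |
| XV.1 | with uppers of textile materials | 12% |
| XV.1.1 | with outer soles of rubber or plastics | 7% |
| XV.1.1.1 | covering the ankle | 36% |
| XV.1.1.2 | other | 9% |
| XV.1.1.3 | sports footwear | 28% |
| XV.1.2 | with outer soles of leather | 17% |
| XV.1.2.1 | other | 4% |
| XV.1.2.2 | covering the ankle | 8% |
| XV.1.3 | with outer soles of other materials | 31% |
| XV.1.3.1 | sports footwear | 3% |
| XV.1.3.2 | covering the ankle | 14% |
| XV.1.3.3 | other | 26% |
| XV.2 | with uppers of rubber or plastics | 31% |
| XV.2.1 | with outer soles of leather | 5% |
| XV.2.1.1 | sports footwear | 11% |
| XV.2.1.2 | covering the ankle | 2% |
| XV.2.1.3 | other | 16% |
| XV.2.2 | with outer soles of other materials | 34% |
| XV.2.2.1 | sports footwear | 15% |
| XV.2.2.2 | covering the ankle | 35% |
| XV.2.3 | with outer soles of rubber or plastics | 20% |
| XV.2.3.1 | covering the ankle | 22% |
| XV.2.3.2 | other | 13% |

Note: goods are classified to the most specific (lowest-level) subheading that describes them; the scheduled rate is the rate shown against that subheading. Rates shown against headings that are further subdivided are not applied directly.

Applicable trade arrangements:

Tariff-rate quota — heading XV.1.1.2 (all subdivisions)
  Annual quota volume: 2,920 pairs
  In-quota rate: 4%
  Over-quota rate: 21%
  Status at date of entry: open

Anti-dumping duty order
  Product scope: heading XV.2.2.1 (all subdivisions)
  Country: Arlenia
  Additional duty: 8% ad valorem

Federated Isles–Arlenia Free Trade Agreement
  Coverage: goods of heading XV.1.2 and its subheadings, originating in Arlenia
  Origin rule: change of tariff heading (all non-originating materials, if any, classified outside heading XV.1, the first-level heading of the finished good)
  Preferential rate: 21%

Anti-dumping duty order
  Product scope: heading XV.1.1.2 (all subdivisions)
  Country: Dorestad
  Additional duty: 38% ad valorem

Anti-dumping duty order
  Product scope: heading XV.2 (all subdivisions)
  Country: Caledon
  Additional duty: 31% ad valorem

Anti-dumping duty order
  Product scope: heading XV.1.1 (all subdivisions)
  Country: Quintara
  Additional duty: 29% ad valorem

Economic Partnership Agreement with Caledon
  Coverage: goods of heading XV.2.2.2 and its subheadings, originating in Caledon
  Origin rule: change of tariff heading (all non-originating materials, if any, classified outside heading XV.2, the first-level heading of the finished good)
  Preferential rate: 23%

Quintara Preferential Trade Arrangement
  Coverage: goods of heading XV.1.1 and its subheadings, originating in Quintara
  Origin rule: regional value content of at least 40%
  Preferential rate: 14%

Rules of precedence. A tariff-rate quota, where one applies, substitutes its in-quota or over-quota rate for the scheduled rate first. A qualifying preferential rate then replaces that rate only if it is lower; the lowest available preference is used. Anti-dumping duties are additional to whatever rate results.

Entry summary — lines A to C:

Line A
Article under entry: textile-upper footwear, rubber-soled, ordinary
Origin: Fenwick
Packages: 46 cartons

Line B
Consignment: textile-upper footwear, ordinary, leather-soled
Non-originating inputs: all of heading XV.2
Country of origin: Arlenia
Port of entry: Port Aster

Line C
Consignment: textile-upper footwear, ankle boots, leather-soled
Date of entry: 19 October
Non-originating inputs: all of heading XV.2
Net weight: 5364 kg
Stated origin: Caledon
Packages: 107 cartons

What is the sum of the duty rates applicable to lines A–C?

16%

Line A: textile-upper → XV.1; rubber-soled → XV.1.1; ordinary → XV.1.1.2. Scheduled 9%. quota on XV.1.1.2 open → in-quota 4%. → 4%.
Line B: textile-upper → XV.1; leather-soled → XV.1.2; ordinary → XV.1.2.1. Scheduled 4%. Arlenia agreement on XV.1.2: CTH met → 21% available; preference 21% not lower than 4% → no reduction. → 4%.
Line C: textile-upper → XV.1; leather-soled → XV.1.2; ankle boots → XV.1.2.2. Scheduled 8%. Caledon agreement on XV.2.2.2: XV.1.2.2 not covered. → 8%.
Sum: 4% + 4% + 8% = 16%.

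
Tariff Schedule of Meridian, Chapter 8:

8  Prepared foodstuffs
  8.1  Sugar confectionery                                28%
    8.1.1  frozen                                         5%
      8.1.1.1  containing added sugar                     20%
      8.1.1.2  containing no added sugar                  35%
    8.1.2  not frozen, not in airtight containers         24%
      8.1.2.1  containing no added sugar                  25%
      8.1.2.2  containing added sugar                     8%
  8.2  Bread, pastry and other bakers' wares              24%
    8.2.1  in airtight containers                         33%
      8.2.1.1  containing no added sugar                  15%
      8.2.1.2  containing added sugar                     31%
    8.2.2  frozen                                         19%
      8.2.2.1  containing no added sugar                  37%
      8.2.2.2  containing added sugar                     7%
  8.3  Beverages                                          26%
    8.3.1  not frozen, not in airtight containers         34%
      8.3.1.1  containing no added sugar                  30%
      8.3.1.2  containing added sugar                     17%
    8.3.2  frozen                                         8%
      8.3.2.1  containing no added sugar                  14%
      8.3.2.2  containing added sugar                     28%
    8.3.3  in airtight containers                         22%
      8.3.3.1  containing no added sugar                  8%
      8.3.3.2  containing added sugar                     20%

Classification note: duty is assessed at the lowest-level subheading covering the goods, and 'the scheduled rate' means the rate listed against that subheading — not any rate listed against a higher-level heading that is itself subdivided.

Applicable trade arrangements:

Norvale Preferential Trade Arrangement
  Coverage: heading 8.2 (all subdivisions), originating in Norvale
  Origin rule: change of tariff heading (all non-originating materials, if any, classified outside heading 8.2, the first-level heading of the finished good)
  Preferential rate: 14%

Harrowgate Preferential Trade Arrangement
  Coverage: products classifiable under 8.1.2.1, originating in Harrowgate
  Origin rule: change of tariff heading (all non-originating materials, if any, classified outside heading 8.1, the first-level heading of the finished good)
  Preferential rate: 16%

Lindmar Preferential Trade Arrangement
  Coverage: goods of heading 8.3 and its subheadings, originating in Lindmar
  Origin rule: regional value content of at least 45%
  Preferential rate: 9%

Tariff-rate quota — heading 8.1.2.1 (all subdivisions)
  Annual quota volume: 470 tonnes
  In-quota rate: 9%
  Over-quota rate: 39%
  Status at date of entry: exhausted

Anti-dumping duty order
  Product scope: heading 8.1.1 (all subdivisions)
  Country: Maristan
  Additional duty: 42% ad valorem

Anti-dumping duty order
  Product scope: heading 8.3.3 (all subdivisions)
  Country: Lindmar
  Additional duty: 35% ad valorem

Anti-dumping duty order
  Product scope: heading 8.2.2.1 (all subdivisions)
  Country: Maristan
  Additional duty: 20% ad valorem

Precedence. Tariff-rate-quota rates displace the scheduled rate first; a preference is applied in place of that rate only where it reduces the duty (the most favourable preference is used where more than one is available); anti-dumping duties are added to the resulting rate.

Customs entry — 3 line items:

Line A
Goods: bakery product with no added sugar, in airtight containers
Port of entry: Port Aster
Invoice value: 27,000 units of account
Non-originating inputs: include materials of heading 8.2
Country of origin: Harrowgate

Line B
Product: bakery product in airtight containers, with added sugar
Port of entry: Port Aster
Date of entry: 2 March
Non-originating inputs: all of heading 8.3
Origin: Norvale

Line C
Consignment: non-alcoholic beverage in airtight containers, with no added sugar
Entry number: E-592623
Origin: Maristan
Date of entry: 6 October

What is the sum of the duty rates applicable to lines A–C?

Line A: bakery product → 8.2; in airtight containers → 8.2.1; with no added sugar → 8.2.1.1. Scheduled 15%. Harrowgate agreement on 8.1.2.1: 8.2.1.1 not covered. → 15%.
Line B: bakery product → 8.2; in airtight containers → 8.2.1; with added sugar → 8.2.1.2. Scheduled 31%. Norvale agreement on 8.2: CTH met → 14% available; preferential 14%. → 14%.
Line C: non-alcoholic beverage → 8.3; in airtight containers → 8.3.3; with no added sugar → 8.3.3.1. Scheduled 8%. No special measure applies. → 8%.
Sum: 15% + 14% + 8% = 37%.

37%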